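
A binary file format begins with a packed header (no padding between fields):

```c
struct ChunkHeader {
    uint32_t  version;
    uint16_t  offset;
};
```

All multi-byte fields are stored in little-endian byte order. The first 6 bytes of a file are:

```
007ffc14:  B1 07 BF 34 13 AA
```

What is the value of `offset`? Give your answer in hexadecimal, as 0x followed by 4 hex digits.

`offset` follows `version` (4 bytes), so it starts at byte offset 4 and occupies 2 bytes.
Bytes at offsets 4..5: 13 AA.
In little-endian order the low byte comes first in memory.
Reassemble most-significant byte first: AA 13 → 0xAA13.

0xAA13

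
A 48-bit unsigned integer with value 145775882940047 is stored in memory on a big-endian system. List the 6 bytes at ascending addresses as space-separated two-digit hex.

145775882940047 in hexadecimal, padded to 48 bits, is 0x849517B82E8F.
Split into bytes (most-significant first): 84 95 17 B8 2E 8F.
Big-endian stores the most-significant byte at the lowest address.
So the memory order matches the most-significant-first order: 84 95 17 B8 2E 8F.

84 95 17 B8 2E 8F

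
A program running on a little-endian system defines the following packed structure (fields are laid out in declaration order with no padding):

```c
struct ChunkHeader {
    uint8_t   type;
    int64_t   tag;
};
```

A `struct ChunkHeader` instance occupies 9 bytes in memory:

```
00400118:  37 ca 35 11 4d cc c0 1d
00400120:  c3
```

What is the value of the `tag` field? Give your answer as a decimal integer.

-4387138478290160182

`tag` follows `type` (1 byte), so it starts at byte offset 1 and occupies 8 bytes.
Bytes at offsets 1..8: CA 35 11 4D CC C0 1D C3.
In little-endian order the low byte comes first in memory.
Reassemble most-significant byte first: C3 1D C0 CC 4D 11 35 CA → 0xC31DC0CC4D1135CA.
Top bit is set, so as a signed 64-bit value this is 0xC31DC0CC4D1135CA − 2^64 = -4387138478290160182.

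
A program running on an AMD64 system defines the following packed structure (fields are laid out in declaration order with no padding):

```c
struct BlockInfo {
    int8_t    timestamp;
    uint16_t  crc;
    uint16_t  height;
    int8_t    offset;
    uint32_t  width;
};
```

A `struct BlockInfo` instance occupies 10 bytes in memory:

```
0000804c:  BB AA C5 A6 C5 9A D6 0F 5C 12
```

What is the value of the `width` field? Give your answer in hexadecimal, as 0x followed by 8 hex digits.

`width` follows `timestamp` (1 B), `crc` (2 B), `height` (2 B), `offset` (1 B), so it starts at offset 1 + 2 + 2 + 1 = 6 and occupies 4 bytes.
Bytes at offsets 6..9: D6 0F 5C 12.
Little-endian stores the least-significant byte at the lowest address.
Reassemble most-significant byte first: 12 5C 0F D6 → 0x125C0FD6.

0x125C0FD6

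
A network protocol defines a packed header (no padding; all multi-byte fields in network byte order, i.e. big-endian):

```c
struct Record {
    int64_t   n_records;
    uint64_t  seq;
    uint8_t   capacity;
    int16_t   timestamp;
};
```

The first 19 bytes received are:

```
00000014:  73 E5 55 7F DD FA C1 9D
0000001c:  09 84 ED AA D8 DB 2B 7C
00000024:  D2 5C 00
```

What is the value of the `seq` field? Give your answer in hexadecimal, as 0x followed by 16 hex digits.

0x0984EDAAD8DB2B7C

`seq` follows `n_records` (8 bytes), so it starts at byte offset 8 and occupies 8 bytes.
Bytes at offsets 8..15: 09 84 ED AA D8 DB 2B 7C.
Big-endian: lowest address holds the most-significant byte.
The bytes are already most-significant first: 0x0984EDAAD8DB2B7C.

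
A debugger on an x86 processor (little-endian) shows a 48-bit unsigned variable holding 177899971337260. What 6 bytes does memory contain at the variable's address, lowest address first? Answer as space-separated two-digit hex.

2C DC 98 90 CC A1

177899971337260 in hexadecimal, padded to 48 bits, is 0xA1CC9098DC2C.
Split into bytes (most-significant first): A1 CC 90 98 DC 2C.
In little-endian order the low byte comes first in memory.
So at ascending addresses the bytes are 2C DC 98 90 CC A1.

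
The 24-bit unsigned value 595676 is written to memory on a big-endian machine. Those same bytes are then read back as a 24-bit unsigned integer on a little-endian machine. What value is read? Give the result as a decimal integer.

595676 in 24-bit hexadecimal is 0x0916DC.
Stored big-endian, the bytes at ascending addresses are 09 16 DC.
Read back as little-endian, the first byte is least significant, giving 0xDC1609.
0xDC1609 = 14423561.

14423561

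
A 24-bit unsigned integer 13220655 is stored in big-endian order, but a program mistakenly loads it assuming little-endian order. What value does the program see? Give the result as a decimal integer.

3128265

13220655 in 24-bit hexadecimal is 0xC9BB2F.
Stored big-endian, the bytes at ascending addresses are C9 BB 2F.
Read back as little-endian, the first byte is least significant, giving 0x2FBBC9.
0x2FBBC9 = 3128265.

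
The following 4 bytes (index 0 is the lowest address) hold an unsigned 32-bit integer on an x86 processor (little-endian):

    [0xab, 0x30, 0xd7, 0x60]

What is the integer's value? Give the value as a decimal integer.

Little-endian: lowest address holds the least-significant byte.
Reassemble most-significant byte first: 60 D7 30 AB → 0x60D730AB.
0x60D730AB = 1624715435.

1624715435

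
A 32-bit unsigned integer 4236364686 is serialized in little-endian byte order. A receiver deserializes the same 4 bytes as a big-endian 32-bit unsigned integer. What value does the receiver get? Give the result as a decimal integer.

2395701756

4236364686 in 32-bit hexadecimal is 0xFC81CB8E.
Stored little-endian, the bytes at ascending addresses are 8E CB 81 FC.
Read back as big-endian, the last byte is least significant, giving 0x8ECB81FC.
0x8ECB81FC = 2395701756.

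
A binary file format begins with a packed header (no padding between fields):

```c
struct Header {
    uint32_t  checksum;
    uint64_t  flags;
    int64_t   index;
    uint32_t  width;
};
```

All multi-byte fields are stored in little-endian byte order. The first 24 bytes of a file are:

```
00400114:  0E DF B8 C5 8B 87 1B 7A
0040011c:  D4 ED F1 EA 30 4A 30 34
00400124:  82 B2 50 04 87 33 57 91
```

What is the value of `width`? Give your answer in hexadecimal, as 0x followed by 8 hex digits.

`width` follows `checksum` (4 B), `flags` (8 B), `index` (8 B), so it starts at offset 4 + 8 + 8 = 20 and occupies 4 bytes.
Bytes at offsets 20..23: 87 33 57 91.
In little-endian order the low byte comes first in memory.
Reassemble most-significant byte first: 91 57 33 87 → 0x91573387.

0x91573387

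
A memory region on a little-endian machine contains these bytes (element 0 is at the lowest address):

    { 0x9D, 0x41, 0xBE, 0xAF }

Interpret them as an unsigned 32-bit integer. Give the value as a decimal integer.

In little-endian order the low byte comes first in memory.
Reassemble most-significant byte first: AF BE 41 9D → 0xAFBE419D.
0xAFBE419D = 2948481437.

2948481437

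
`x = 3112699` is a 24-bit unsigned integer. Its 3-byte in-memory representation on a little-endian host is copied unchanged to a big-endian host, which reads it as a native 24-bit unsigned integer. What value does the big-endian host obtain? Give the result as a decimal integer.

3112699 in 24-bit hexadecimal is 0x2F7EFB.
Stored little-endian, the bytes at ascending addresses are FB 7E 2F.
Read back as big-endian, the last byte is least significant, giving 0xFB7E2F.
0xFB7E2F = 16481839.

16481839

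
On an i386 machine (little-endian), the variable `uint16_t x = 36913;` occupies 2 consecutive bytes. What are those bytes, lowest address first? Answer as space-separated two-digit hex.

31 90

36913 in hexadecimal, padded to 16 bits, is 0x9031.
Split into bytes (most-significant first): 90 31.
Little-endian: lowest address holds the least-significant byte.
So at ascending addresses the bytes are 31 90.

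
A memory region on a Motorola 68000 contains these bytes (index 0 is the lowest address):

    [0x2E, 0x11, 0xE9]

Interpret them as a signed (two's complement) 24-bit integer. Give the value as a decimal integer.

Big-endian: lowest address holds the most-significant byte.
The bytes are already most-significant first: 0x2E11E9.
0x2E11E9 = 3019241.

3019241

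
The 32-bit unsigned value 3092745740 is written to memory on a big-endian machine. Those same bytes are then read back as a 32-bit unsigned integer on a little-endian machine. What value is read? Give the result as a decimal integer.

3092745740 in 32-bit hexadecimal is 0xB8578E0C.
Stored big-endian, the bytes at ascending addresses are B8 57 8E 0C.
Read back as little-endian, the first byte is least significant, giving 0x0C8E57B8.
0x0C8E57B8 = 210655160.

210655160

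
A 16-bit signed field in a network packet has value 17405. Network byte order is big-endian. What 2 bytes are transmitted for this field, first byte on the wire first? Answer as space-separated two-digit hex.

43 FD

17405 in hexadecimal, padded to 16 bits, is 0x43FD.
Split into bytes (most-significant first): 43 FD.
Big-endian stores the most-significant byte at the lowest address.
So the memory order matches the most-significant-first order: 43 FD.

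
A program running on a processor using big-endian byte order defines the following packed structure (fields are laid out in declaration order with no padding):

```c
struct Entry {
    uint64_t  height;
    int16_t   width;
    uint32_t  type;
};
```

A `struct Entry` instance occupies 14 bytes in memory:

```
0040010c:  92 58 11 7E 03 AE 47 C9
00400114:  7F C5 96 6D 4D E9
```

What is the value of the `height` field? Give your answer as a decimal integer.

`height` is the first field, at byte offset 0, occupying 8 bytes.
Bytes at offsets 0..7: 92 58 11 7E 03 AE 47 C9.
In big-endian order the high byte comes first in memory.
The bytes are already most-significant first: 0x9258117E03AE47C9.
0x9258117E03AE47C9 = 10545197760413321161.

10545197760413321161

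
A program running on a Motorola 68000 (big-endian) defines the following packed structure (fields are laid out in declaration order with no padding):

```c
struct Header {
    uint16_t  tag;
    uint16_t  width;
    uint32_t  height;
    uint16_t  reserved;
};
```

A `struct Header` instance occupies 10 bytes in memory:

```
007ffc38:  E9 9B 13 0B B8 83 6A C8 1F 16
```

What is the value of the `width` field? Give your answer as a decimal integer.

`width` follows `tag` (2 bytes), so it starts at byte offset 2 and occupies 2 bytes.
Bytes at offsets 2..3: 13 0B.
In big-endian order the high byte comes first in memory.
The bytes are already most-significant first: 0x130B.
0x130B = 4875.

4875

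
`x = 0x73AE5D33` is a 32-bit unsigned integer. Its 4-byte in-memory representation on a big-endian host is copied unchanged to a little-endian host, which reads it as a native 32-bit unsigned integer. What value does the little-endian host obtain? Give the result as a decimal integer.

861777523

Stored big-endian, the bytes at ascending addresses are 73 AE 5D 33.
Read back as little-endian, the first byte is least significant, giving 0x335DAE73.
0x335DAE73 = 861777523.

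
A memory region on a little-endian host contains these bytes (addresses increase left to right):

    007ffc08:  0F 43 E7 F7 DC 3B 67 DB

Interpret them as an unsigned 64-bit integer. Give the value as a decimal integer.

15809670837145387791

Little-endian stores the least-significant byte at the lowest address.
Reassemble most-significant byte first: DB 67 3B DC F7 E7 43 0F → 0xDB673BDCF7E7430F.
0xDB673BDCF7E7430F = 15809670837145387791.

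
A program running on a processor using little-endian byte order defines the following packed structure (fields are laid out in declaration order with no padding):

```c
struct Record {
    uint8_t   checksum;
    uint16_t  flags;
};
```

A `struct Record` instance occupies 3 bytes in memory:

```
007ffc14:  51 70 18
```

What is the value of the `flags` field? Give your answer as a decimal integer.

6256

`flags` follows `checksum` (1 byte), so it starts at byte offset 1 and occupies 2 bytes.
Bytes at offsets 1..2: 70 18.
In little-endian order the low byte comes first in memory.
Reassemble most-significant byte first: 18 70 → 0x1870.
0x1870 = 6256.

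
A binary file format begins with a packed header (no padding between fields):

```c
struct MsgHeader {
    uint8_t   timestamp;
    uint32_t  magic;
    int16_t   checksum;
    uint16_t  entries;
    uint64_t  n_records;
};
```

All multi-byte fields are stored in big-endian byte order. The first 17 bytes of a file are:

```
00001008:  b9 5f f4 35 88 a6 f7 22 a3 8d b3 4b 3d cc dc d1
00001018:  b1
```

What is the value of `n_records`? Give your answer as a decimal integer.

10210587508981158321

`n_records` follows `timestamp` (1 B), `magic` (4 B), `checksum` (2 B), `entries` (2 B), so it starts at offset 1 + 4 + 2 + 2 = 9 and occupies 8 bytes.
Bytes at offsets 9..16: 8D B3 4B 3D CC DC D1 B1.
Big-endian: lowest address holds the most-significant byte.
The bytes are already most-significant first: 0x8DB34B3DCCDCD1B1.
0x8DB34B3DCCDCD1B1 = 10210587508981158321.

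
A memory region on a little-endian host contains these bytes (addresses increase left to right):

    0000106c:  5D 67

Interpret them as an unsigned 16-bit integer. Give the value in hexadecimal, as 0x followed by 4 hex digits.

Little-endian stores the least-significant byte at the lowest address.
Reassemble most-significant byte first: 67 5D → 0x675D.

0x675D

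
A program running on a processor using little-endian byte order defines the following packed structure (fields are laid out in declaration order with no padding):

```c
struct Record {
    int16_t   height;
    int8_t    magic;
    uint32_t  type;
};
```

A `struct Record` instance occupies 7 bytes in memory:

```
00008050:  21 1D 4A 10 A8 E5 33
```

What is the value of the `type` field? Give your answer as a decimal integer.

`type` follows `height` (2 B), `magic` (1 B), so it starts at offset 2 + 1 = 3 and occupies 4 bytes.
Bytes at offsets 3..6: 10 A8 E5 33.
Little-endian stores the least-significant byte at the lowest address.
Reassemble most-significant byte first: 33 E5 A8 10 → 0x33E5A810.
0x33E5A810 = 870688784.

870688784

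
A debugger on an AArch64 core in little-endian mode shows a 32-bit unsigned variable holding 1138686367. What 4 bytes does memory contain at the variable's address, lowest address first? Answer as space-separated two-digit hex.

1138686367 in hexadecimal, padded to 32 bits, is 0x43DEF99F.
Split into bytes (most-significant first): 43 DE F9 9F.
Little-endian stores the least-significant byte at the lowest address.
So at ascending addresses the bytes are 9F F9 DE 43.

9F F9 DE 43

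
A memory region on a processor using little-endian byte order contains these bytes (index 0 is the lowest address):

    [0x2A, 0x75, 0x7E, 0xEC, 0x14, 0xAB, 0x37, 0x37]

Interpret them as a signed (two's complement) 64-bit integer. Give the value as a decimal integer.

3978836902160528682

In little-endian order the low byte comes first in memory.
Reassemble most-significant byte first: 37 37 AB 14 EC 7E 75 2A → 0x3737AB14EC7E752A.
0x3737AB14EC7E752A = 3978836902160528682.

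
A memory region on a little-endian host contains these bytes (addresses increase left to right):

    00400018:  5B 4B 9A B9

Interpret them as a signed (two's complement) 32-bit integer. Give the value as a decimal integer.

Little-endian stores the least-significant byte at the lowest address.
Reassemble most-significant byte first: B9 9A 4B 5B → 0xB99A4B5B.
Top bit is set, so as a signed 32-bit value this is 0xB99A4B5B − 2^32 = -1181070501.

-1181070501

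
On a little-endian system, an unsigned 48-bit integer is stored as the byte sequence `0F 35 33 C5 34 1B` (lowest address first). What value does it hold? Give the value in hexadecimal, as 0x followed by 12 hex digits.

Little-endian: lowest address holds the least-significant byte.
Reassemble most-significant byte first: 1B 34 C5 33 35 0F → 0x1B34C533350F.

0x1B34C533350F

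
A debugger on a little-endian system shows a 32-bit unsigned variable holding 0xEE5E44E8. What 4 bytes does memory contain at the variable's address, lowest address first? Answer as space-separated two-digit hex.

E8 44 5E EE

Split into bytes (most-significant first): EE 5E 44 E8.
In little-endian order the low byte comes first in memory.
So at ascending addresses the bytes are E8 44 5E EE.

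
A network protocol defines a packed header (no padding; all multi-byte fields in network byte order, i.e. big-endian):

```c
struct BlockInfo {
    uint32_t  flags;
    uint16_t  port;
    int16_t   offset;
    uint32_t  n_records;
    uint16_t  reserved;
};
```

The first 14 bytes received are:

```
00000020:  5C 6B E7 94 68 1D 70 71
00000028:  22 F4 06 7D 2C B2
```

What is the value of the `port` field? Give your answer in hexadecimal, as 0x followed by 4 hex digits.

0x681D

`port` follows `flags` (4 bytes), so it starts at byte offset 4 and occupies 2 bytes.
Bytes at offsets 4..5: 68 1D.
Big-endian: lowest address holds the most-significant byte.
The bytes are already most-significant first: 0x681D.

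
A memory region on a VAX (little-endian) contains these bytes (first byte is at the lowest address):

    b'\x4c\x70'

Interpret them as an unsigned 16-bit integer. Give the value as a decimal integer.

28748

In little-endian order the low byte comes first in memory.
Reassemble most-significant byte first: 70 4C → 0x704C.
0x704C = 28748.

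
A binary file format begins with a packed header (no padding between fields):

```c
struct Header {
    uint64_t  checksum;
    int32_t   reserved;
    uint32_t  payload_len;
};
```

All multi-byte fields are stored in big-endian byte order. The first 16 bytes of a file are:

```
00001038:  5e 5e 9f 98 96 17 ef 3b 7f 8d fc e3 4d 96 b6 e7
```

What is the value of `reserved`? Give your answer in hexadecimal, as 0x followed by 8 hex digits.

0x7F8DFCE3

`reserved` follows `checksum` (8 bytes), so it starts at byte offset 8 and occupies 4 bytes.
Bytes at offsets 8..11: 7F 8D FC E3.
Big-endian stores the most-significant byte at the lowest address.
The bytes are already most-significant first: 0x7F8DFCE3.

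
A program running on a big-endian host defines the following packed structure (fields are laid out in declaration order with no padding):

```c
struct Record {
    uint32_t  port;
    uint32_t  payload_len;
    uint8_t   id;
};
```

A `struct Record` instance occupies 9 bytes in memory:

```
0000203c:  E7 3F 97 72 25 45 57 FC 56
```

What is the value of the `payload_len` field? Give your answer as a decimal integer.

`payload_len` follows `port` (4 bytes), so it starts at byte offset 4 and occupies 4 bytes.
Bytes at offsets 4..7: 25 45 57 FC.
Big-endian stores the most-significant byte at the lowest address.
The bytes are already most-significant first: 0x254557FC.
0x254557FC = 625301500.

625301500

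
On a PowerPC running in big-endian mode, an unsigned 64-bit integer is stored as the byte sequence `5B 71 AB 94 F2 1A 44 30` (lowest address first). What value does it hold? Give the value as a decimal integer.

In big-endian order the high byte comes first in memory.
The bytes are already most-significant first: 0x5B71AB94F21A4430.
0x5B71AB94F21A4430 = 6589236386025063472.

6589236386025063472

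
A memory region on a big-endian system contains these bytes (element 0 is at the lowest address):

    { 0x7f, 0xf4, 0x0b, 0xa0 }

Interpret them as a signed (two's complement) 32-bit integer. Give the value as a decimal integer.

2146700192

In big-endian order the high byte comes first in memory.
The bytes are already most-significant first: 0x7FF40BA0.
0x7FF40BA0 = 2146700192.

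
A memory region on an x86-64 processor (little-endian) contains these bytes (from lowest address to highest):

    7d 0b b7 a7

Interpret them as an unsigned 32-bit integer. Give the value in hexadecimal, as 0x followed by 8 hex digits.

0xA7B70B7D

Little-endian: lowest address holds the least-significant byte.
Reassemble most-significant byte first: A7 B7 0B 7D → 0xA7B70B7D.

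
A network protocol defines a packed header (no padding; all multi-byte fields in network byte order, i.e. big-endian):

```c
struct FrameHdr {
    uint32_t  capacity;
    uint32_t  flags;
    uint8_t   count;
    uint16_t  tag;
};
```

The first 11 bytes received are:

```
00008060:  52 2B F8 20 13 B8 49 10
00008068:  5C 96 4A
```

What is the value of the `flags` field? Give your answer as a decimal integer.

330844432

`flags` follows `capacity` (4 bytes), so it starts at byte offset 4 and occupies 4 bytes.
Bytes at offsets 4..7: 13 B8 49 10.
Big-endian stores the most-significant byte at the lowest address.
The bytes are already most-significant first: 0x13B84910.
0x13B84910 = 330844432.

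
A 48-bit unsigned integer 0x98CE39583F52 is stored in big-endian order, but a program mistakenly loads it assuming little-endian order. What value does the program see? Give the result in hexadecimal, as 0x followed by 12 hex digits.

Stored big-endian, the bytes at ascending addresses are 98 CE 39 58 3F 52.
Read back as little-endian, the first byte is least significant, giving 0x523F5839CE98.

0x523F5839CE98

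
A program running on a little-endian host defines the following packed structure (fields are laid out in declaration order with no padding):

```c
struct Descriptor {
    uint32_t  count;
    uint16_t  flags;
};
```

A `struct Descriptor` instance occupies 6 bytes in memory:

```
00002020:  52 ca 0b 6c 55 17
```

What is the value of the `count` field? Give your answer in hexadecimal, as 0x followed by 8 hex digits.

0x6C0BCA52

`count` is the first field, at byte offset 0, occupying 4 bytes.
Bytes at offsets 0..3: 52 CA 0B 6C.
Little-endian stores the least-significant byte at the lowest address.
Reassemble most-significant byte first: 6C 0B CA 52 → 0x6C0BCA52.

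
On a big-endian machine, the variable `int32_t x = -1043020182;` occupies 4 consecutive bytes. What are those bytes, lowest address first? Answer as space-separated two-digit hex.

Two's complement of -1043020182 in 32 bits: 1043020182 = 0x3E2B3996; invert → 0xC1D4C669; add 1 → 0xC1D4C66A.
Split into bytes (most-significant first): C1 D4 C6 6A.
Big-endian stores the most-significant byte at the lowest address.
So the memory order matches the most-significant-first order: C1 D4 C6 6A.

C1 D4 C6 6A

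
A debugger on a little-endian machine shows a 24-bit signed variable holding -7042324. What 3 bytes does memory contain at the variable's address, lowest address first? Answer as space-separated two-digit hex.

EC 8A 94

Two's complement of -7042324 in 24 bits: 7042324 = 0x6B7514; invert → 0x948AEB; add 1 → 0x948AEC.
Split into bytes (most-significant first): 94 8A EC.
Little-endian stores the least-significant byte at the lowest address.
So at ascending addresses the bytes are EC 8A 94.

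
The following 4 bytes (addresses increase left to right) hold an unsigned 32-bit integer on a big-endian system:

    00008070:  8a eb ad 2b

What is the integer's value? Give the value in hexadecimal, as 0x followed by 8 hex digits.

0x8AEBAD2B

Big-endian: lowest address holds the most-significant byte.
The bytes are already most-significant first: 0x8AEBAD2B.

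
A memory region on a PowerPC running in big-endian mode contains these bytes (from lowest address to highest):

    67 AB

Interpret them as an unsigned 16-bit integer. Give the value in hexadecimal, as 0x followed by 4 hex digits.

0x67AB

Big-endian: lowest address holds the most-significant byte.
The bytes are already most-significant first: 0x67AB.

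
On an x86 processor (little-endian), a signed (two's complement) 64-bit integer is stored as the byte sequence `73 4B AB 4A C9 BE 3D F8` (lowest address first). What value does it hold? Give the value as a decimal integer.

-559081006973629581

Little-endian: lowest address holds the least-significant byte.
Reassemble most-significant byte first: F8 3D BE C9 4A AB 4B 73 → 0xF83DBEC94AAB4B73.
Top bit is set, so as a signed 64-bit value this is 0xF83DBEC94AAB4B73 − 2^64 = -559081006973629581.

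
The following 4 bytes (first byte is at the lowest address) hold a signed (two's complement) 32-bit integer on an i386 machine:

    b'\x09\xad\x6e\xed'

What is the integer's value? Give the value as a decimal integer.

-311513847

Little-endian stores the least-significant byte at the lowest address.
Reassemble most-significant byte first: ED 6E AD 09 → 0xED6EAD09.
Top bit is set, so as a signed 32-bit value this is 0xED6EAD09 − 2^32 = -311513847.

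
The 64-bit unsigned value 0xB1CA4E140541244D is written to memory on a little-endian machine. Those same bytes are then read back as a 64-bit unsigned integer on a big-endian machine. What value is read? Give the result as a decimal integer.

Stored little-endian, the bytes at ascending addresses are 4D 24 41 05 14 4E CA B1.
Read back as big-endian, the last byte is least significant, giving 0x4D244105144ECAB1.
0x4D244105144ECAB1 = 5558639330153384625.

5558639330153384625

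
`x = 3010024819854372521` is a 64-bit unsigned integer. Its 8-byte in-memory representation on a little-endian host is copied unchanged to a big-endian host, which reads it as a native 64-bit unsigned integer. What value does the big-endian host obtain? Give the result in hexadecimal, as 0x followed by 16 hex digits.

0xA96E8738A0C1C529

3010024819854372521 in 64-bit hexadecimal is 0x29C5C1A038876EA9.
Stored little-endian, the bytes at ascending addresses are A9 6E 87 38 A0 C1 C5 29.
Read back as big-endian, the last byte is least significant, giving 0xA96E8738A0C1C529.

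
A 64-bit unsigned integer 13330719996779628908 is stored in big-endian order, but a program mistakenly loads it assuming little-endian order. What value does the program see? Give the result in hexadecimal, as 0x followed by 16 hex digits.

0x6C093F38353B00B9

13330719996779628908 in 64-bit hexadecimal is 0xB9003B35383F096C.
Stored big-endian, the bytes at ascending addresses are B9 00 3B 35 38 3F 09 6C.
Read back as little-endian, the first byte is least significant, giving 0x6C093F38353B00B9.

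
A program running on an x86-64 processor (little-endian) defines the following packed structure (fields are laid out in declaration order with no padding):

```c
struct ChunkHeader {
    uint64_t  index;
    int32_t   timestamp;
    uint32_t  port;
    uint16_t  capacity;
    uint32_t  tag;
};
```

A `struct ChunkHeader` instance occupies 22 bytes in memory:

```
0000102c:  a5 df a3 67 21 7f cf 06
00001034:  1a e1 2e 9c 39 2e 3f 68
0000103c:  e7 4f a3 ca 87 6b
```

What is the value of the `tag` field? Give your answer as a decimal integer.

1804061347

`tag` follows `index` (8 B), `timestamp` (4 B), `port` (4 B), `capacity` (2 B), so it starts at offset 8 + 4 + 4 + 2 = 18 and occupies 4 bytes.
Bytes at offsets 18..21: A3 CA 87 6B.
Little-endian stores the least-significant byte at the lowest address.
Reassemble most-significant byte first: 6B 87 CA A3 → 0x6B87CAA3.
0x6B87CAA3 = 1804061347.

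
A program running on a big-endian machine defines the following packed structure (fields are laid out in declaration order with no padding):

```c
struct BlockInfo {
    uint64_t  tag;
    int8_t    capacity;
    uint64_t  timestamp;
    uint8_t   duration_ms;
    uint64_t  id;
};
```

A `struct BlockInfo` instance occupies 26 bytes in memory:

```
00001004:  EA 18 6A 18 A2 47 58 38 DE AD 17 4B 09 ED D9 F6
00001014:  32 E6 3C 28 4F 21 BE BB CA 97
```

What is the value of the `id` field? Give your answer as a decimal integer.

`id` follows `tag` (8 B), `capacity` (1 B), `timestamp` (8 B), `duration_ms` (1 B), so it starts at offset 8 + 1 + 8 + 1 = 18 and occupies 8 bytes.
Bytes at offsets 18..25: 3C 28 4F 21 BE BB CA 97.
In big-endian order the high byte comes first in memory.
The bytes are already most-significant first: 0x3C284F21BEBBCA97.
0x3C284F21BEBBCA97 = 4334801647696595607.

4334801647696595607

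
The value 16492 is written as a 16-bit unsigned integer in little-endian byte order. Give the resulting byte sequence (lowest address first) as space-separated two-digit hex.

16492 in hexadecimal, padded to 16 bits, is 0x406C.
Split into bytes (most-significant first): 40 6C.
Little-endian stores the least-significant byte at the lowest address.
So at ascending addresses the bytes are 6C 40.

6C 40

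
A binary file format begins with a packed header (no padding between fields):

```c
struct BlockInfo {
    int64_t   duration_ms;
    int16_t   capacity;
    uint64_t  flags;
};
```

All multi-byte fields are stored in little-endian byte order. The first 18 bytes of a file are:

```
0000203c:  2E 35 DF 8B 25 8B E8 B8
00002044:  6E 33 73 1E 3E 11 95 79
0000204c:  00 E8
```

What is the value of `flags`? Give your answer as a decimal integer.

`flags` follows `duration_ms` (8 B), `capacity` (2 B), so it starts at offset 8 + 2 = 10 and occupies 8 bytes.
Bytes at offsets 10..17: 73 1E 3E 11 95 79 00 E8.
Little-endian stores the least-significant byte at the lowest address.
Reassemble most-significant byte first: E8 00 79 95 11 3E 1E 73 → 0xE8007995113E1E73.
0xE8007995113E1E73 = 16717495497945652851.

16717495497945652851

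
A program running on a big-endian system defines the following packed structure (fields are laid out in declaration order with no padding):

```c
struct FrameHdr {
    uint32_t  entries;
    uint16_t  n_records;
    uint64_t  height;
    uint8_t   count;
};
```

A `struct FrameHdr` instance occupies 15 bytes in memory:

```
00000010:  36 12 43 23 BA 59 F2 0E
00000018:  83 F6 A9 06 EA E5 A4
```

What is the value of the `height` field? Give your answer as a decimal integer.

`height` follows `entries` (4 B), `n_records` (2 B), so it starts at offset 4 + 2 = 6 and occupies 8 bytes.
Bytes at offsets 6..13: F2 0E 83 F6 A9 06 EA E5.
In big-endian order the high byte comes first in memory.
The bytes are already most-significant first: 0xF20E83F6A906EAE5.
0xF20E83F6A906EAE5 = 17442023502273506021.

17442023502273506021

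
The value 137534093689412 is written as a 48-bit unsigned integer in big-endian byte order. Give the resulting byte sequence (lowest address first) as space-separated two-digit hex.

137534093689412 in hexadecimal, padded to 48 bits, is 0x7D1626CC8244.
Split into bytes (most-significant first): 7D 16 26 CC 82 44.
Big-endian: lowest address holds the most-significant byte.
So the memory order matches the most-significant-first order: 7D 16 26 CC 82 44.

7D 16 26 CC 82 44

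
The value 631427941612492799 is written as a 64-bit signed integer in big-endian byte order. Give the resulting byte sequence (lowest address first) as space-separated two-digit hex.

631427941612492799 in hexadecimal, padded to 64 bits, is 0x08C3485E111197FF.
Split into bytes (most-significant first): 08 C3 48 5E 11 11 97 FF.
Big-endian stores the most-significant byte at the lowest address.
So the memory order matches the most-significant-first order: 08 C3 48 5E 11 11 97 FF.

08 C3 48 5E 11 11 97 FF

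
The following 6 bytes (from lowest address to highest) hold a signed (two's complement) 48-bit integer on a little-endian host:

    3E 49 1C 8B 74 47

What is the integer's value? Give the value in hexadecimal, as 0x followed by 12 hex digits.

In little-endian order the low byte comes first in memory.
Reassemble most-significant byte first: 47 74 8B 1C 49 3E → 0x47748B1C493E.

0x47748B1C493E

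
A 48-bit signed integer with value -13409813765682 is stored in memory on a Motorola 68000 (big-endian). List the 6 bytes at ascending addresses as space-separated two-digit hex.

Two's complement of -13409813765682 in 48 bits: 13409813765682 = 0x0C32372F9E32; invert → 0xF3CDC8D061CD; add 1 → 0xF3CDC8D061CE.
Split into bytes (most-significant first): F3 CD C8 D0 61 CE.
In big-endian order the high byte comes first in memory.
So the memory order matches the most-significant-first order: F3 CD C8 D0 61 CE.

F3 CD C8 D0 61 CE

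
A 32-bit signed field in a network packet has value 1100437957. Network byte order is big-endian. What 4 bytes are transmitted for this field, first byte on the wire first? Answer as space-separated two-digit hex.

41 97 59 C5

1100437957 in hexadecimal, padded to 32 bits, is 0x419759C5.
Split into bytes (most-significant first): 41 97 59 C5.
Big-endian stores the most-significant byte at the lowest address.
So the memory order matches the most-significant-first order: 41 97 59 C5.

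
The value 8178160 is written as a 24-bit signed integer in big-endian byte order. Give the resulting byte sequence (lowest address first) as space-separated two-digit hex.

7C C9 F0

8178160 in hexadecimal, padded to 24 bits, is 0x7CC9F0.
Split into bytes (most-significant first): 7C C9 F0.
Big-endian: lowest address holds the most-significant byte.
So the memory order matches the most-significant-first order: 7C C9 F0.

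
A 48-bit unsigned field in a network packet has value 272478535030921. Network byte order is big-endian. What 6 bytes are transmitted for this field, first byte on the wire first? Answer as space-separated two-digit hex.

F7 D1 5A 4A 18 89

272478535030921 in hexadecimal, padded to 48 bits, is 0xF7D15A4A1889.
Split into bytes (most-significant first): F7 D1 5A 4A 18 89.
Big-endian: lowest address holds the most-significant byte.
So the memory order matches the most-significant-first order: F7 D1 5A 4A 18 89.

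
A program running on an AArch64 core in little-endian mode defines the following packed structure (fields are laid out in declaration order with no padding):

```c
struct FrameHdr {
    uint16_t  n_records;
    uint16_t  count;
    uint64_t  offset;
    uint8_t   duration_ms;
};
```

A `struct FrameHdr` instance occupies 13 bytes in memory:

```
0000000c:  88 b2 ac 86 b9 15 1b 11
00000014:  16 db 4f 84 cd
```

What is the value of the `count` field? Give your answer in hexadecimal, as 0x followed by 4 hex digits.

`count` follows `n_records` (2 bytes), so it starts at byte offset 2 and occupies 2 bytes.
Bytes at offsets 2..3: AC 86.
In little-endian order the low byte comes first in memory.
Reassemble most-significant byte first: 86 AC → 0x86AC.

0x86AC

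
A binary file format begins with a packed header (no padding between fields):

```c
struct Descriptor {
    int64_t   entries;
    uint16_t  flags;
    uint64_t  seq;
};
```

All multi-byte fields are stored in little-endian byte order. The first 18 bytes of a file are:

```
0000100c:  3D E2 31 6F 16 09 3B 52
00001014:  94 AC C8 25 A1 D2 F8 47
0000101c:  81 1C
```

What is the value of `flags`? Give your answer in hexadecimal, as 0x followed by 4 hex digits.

`flags` follows `entries` (8 bytes), so it starts at byte offset 8 and occupies 2 bytes.
Bytes at offsets 8..9: 94 AC.
Little-endian: lowest address holds the least-significant byte.
Reassemble most-significant byte first: AC 94 → 0xAC94.

0xAC94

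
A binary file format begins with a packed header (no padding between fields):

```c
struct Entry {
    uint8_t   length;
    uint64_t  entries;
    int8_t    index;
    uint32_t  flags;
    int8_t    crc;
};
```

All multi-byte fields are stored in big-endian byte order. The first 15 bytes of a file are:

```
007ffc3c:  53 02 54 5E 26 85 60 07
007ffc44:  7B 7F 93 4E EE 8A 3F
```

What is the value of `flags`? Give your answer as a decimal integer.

2471423626

`flags` follows `length` (1 B), `entries` (8 B), `index` (1 B), so it starts at offset 1 + 8 + 1 = 10 and occupies 4 bytes.
Bytes at offsets 10..13: 93 4E EE 8A.
Big-endian: lowest address holds the most-significant byte.
The bytes are already most-significant first: 0x934EEE8A.
0x934EEE8A = 2471423626.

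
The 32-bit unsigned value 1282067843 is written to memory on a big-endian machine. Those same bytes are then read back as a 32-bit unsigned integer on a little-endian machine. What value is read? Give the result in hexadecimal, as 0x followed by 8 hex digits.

1282067843 in 32-bit hexadecimal is 0x4C6ACD83.
Stored big-endian, the bytes at ascending addresses are 4C 6A CD 83.
Read back as little-endian, the first byte is least significant, giving 0x83CD6A4C.

0x83CD6A4C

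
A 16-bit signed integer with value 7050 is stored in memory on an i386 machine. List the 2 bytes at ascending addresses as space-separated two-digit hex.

7050 in hexadecimal, padded to 16 bits, is 0x1B8A.
Split into bytes (most-significant first): 1B 8A.
In little-endian order the low byte comes first in memory.
So at ascending addresses the bytes are 8A 1B.

8A 1B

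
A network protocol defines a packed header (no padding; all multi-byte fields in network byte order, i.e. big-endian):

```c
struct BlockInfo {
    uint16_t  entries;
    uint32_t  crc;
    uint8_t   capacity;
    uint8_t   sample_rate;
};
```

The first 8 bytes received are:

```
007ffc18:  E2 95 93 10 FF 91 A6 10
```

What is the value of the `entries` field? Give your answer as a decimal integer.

58005

`entries` is the first field, at byte offset 0, occupying 2 bytes.
Bytes at offsets 0..1: E2 95.
In big-endian order the high byte comes first in memory.
The bytes are already most-significant first: 0xE295.
0xE295 = 58005.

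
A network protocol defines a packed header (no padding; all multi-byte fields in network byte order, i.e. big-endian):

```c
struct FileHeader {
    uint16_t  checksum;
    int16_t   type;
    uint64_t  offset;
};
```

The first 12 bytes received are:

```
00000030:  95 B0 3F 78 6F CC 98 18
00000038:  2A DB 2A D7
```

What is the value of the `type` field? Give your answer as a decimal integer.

16248

`type` follows `checksum` (2 bytes), so it starts at byte offset 2 and occupies 2 bytes.
Bytes at offsets 2..3: 3F 78.
Big-endian: lowest address holds the most-significant byte.
The bytes are already most-significant first: 0x3F78.
0x3F78 = 16248.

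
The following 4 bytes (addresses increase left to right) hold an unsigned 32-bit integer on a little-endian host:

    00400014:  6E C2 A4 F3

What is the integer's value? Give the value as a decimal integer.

4087661166

In little-endian order the low byte comes first in memory.
Reassemble most-significant byte first: F3 A4 C2 6E → 0xF3A4C26E.
0xF3A4C26E = 4087661166.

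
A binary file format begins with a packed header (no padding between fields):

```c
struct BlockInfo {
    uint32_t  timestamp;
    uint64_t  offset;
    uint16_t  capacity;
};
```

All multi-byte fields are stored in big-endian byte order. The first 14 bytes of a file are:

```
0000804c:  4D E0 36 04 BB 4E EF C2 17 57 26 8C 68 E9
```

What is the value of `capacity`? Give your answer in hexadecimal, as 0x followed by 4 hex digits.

`capacity` follows `timestamp` (4 B), `offset` (8 B), so it starts at offset 4 + 8 = 12 and occupies 2 bytes.
Bytes at offsets 12..13: 68 E9.
Big-endian: lowest address holds the most-significant byte.
The bytes are already most-significant first: 0x68E9.

0x68E9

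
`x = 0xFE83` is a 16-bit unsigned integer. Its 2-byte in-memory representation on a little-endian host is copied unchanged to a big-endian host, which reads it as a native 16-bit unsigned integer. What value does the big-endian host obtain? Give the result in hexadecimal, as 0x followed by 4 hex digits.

0x83FE

Stored little-endian, the bytes at ascending addresses are 83 FE.
Read back as big-endian, the last byte is least significant, giving 0x83FE.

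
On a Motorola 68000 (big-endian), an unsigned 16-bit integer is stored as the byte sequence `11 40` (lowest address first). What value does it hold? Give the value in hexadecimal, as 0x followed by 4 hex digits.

Big-endian: lowest address holds the most-significant byte.
The bytes are already most-significant first: 0x1140.

0x1140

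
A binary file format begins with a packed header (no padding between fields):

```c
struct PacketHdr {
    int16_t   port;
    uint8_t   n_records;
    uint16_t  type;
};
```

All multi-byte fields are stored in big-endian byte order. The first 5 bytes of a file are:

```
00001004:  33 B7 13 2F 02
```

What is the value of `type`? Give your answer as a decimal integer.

`type` follows `port` (2 B), `n_records` (1 B), so it starts at offset 2 + 1 = 3 and occupies 2 bytes.
Bytes at offsets 3..4: 2F 02.
Big-endian stores the most-significant byte at the lowest address.
The bytes are already most-significant first: 0x2F02.
0x2F02 = 12034.

12034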